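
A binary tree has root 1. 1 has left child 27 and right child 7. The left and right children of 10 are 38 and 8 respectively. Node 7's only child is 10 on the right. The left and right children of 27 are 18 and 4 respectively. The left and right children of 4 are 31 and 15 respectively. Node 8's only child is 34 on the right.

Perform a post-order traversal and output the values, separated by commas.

Post-order visits the left subtree, then the right subtree, then the node.
At 1: go left to 27.
  At 27: go left to 18.
    18 is a leaf — visit 18.
  At 27: go right to 4.
    At 4: go left to 31.
      31 is a leaf — visit 31.
    At 4: go right to 15.
      15 is a leaf — visit 15.
    Visit 4.
  Visit 27.
At 1: go right to 7.
  At 7: no left child.
  At 7: go right to 10.
    At 10: go left to 38.
      38 is a leaf — visit 38.
    At 10: go right to 8.
      At 8: no left child.
      At 8: go right to 34.
        34 is a leaf — visit 34.
      Visit 8.
    Visit 10.
  Visit 7.
Visit 1.

18, 31, 15, 4, 27, 38, 34, 8, 10, 7, 1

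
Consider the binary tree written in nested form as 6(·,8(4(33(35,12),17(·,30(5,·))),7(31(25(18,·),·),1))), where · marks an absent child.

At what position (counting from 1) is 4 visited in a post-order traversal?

7

Post-order visits the left subtree, then the right subtree, then the node.
At 6: no left child.
At 6: go right to 8.
  At 8: go left to 4.
    At 4: go left to 33.
      At 33: go left to 35.
        35 is a leaf — visit 35.
      At 33: go right to 12.
        12 is a leaf — visit 12.
      Visit 33.
    At 4: go right to 17.
      At 17: no left child.
      At 17: go right to 30.
        At 30: go left to 5.
          5 is a leaf — visit 5.
        At 30: no right child.
        Visit 30.
      Visit 17.
    Visit 4.
  At 8: go right to 7.
    At 7: go left to 31.
      At 31: go left to 25.
        At 25: go left to 18.
          18 is a leaf — visit 18.
        At 25: no right child.
        Visit 25.
      At 31: no right child.
      Visit 31.
    At 7: go right to 1.
      1 is a leaf — visit 1.
    Visit 7.
  Visit 8.
Visit 6.
Full post-order sequence: 35, 12, 33, 5, 30, 17, 4, 18, 25, 31, 1, 7, 8, 6.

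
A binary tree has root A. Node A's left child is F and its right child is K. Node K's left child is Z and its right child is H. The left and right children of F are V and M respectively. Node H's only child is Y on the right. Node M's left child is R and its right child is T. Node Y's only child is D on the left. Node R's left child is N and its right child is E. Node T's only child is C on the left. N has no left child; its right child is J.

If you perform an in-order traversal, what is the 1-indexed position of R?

In-order visits the left subtree, then the node, then the right subtree.
At A: go left to F.
  At F: go left to V.
    V is a leaf — visit V.
  Visit F.
  At F: go right to M.
    At M: go left to R.
      At R: go left to N.
        At N: no left child.
        Visit N.
        At N: go right to J.
          J is a leaf — visit J.
      Visit R.
      At R: go right to E.
        E is a leaf — visit E.
    Visit M.
    At M: go right to T.
      At T: go left to C.
        C is a leaf — visit C.
      Visit T.
      At T: no right child.
Visit A.
At A: go right to K.
  At K: go left to Z.
    Z is a leaf — visit Z.
  Visit K.
  At K: go right to H.
    At H: no left child.
    Visit H.
    At H: go right to Y.
      At Y: go left to D.
        D is a leaf — visit D.
      Visit Y.
      At Y: no right child.
Full in-order sequence: V, F, N, J, R, E, M, C, T, A, Z, K, H, D, Y.

5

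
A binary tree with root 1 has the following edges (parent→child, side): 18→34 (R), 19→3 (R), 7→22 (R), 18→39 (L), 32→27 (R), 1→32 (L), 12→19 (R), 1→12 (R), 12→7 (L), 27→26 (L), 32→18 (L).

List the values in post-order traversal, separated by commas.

Post-order visits the left subtree, then the right subtree, then the node.
At 1: go left to 32.
  At 32: go left to 18.
    At 18: go left to 39.
      39 is a leaf — visit 39.
    At 18: go right to 34.
      34 is a leaf — visit 34.
    Visit 18.
  At 32: go right to 27.
    At 27: go left to 26.
      26 is a leaf — visit 26.
    At 27: no right child.
    Visit 27.
  Visit 32.
At 1: go right to 12.
  At 12: go left to 7.
    At 7: no left child.
    At 7: go right to 22.
      22 is a leaf — visit 22.
    Visit 7.
  At 12: go right to 19.
    At 19: no left child.
    At 19: go right to 3.
      3 is a leaf — visit 3.
    Visit 19.
  Visit 12.
Visit 1.

39, 34, 18, 26, 27, 32, 22, 7, 3, 19, 12, 1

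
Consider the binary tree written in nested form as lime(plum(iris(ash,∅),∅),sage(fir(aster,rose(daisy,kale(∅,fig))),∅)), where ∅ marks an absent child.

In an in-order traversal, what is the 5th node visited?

In-order visits the left subtree, then the node, then the right subtree.
At lime: go left to plum.
  At plum: go left to iris.
    At iris: go left to ash.
      ash is a leaf — visit ash.
    Visit iris.
    At iris: no right child.
  Visit plum.
  At plum: no right child.
Visit lime.
At lime: go right to sage.
  At sage: go left to fir.
    At fir: go left to aster.
      aster is a leaf — visit aster.
    Visit fir.
    At fir: go right to rose.
      At rose: go left to daisy.
        daisy is a leaf — visit daisy.
      Visit rose.
      At rose: go right to kale.
        At kale: no left child.
        Visit kale.
        At kale: go right to fig.
          fig is a leaf — visit fig.
  Visit sage.
  At sage: no right child.
Full in-order sequence: ash, iris, plum, lime, aster, fir, daisy, rose, kale, fig, sage.

aster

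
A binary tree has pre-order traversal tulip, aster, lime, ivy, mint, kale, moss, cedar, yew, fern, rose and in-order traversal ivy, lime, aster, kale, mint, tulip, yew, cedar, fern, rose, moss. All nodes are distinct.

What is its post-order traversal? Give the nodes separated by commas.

The first element of pre-order is the root; it splits in-order into left and right subtrees.
Root tulip: left subtree has 5 nodes {ivy, lime, aster, kale, mint}, right has 5 {yew, cedar, fern, rose, moss}.
  Root aster: left subtree has 2 nodes {ivy, lime}, right has 2 {kale, mint}.
    Root lime: left subtree has 1 node {ivy}, right has 0 { }.
    Root mint: left subtree has 1 node {kale}, right has 0 { }.
  Root moss: left subtree has 4 nodes {yew, cedar, fern, rose}, right has 0 { }.
    Root cedar: left subtree has 1 node {yew}, right has 2 {fern, rose}.
      Root fern: left subtree has 0 nodes { }, right has 1 {rose}.

ivy, lime, kale, mint, aster, yew, rose, fern, cedar, moss, tulip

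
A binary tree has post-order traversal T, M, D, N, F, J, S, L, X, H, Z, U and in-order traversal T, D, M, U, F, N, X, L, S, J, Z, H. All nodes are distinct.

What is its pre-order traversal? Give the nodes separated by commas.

The last element of post-order is the root; it splits in-order into left and right subtrees.
Root U: left subtree has 3 nodes {T, D, M}, right has 8 {F, N, X, L, S, J, Z, H}.
  Root D: left subtree has 1 node {T}, right has 1 {M}.
  Root Z: left subtree has 6 nodes {F, N, X, L, S, J}, right has 1 {H}.
    Root X: left subtree has 2 nodes {F, N}, right has 3 {L, S, J}.
      Root F: left subtree has 0 nodes { }, right has 1 {N}.
      Root L: left subtree has 0 nodes { }, right has 2 {S, J}.
        Root S: left subtree has 0 nodes { }, right has 1 {J}.

U, D, T, M, Z, X, F, N, L, S, J, H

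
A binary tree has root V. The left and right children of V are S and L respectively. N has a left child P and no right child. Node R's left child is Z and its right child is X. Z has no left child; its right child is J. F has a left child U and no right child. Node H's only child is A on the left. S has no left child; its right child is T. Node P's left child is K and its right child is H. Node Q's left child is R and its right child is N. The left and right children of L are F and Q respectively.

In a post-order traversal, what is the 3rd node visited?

U

Post-order visits the left subtree, then the right subtree, then the node.
At V: go left to S.
  At S: no left child.
  At S: go right to T.
    T is a leaf — visit T.
  Visit S.
At V: go right to L.
  At L: go left to F.
    At F: go left to U.
      U is a leaf — visit U.
    At F: no right child.
    Visit F.
  At L: go right to Q.
    At Q: go left to R.
      At R: go left to Z.
        At Z: no left child.
        At Z: go right to J.
          J is a leaf — visit J.
        Visit Z.
      At R: go right to X.
        X is a leaf — visit X.
      Visit R.
    At Q: go right to N.
      At N: go left to P.
        At P: go left to K.
          K is a leaf — visit K.
        At P: go right to H.
          At H: go left to A.
            A is a leaf — visit A.
          At H: no right child.
          Visit H.
        Visit P.
      At N: no right child.
      Visit N.
    Visit Q.
  Visit L.
Visit V.
Full post-order sequence: T, S, U, F, J, Z, X, R, K, A, H, P, N, Q, L, V.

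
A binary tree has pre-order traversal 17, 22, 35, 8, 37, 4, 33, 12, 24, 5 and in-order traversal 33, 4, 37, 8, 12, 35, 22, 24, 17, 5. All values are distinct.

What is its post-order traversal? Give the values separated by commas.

The first element of pre-order is the root; it splits in-order into left and right subtrees.
Root 17: left subtree has 8 nodes {33, 4, 37, 8, 12, 35, 22, 24}, right has 1 {5}.
  Root 22: left subtree has 6 nodes {33, 4, 37, 8, 12, 35}, right has 1 {24}.
    Root 35: left subtree has 5 nodes {33, 4, 37, 8, 12}, right has 0 { }.
      Root 8: left subtree has 3 nodes {33, 4, 37}, right has 1 {12}.
        Root 37: left subtree has 2 nodes {33, 4}, right has 0 { }.
          Root 4: left subtree has 1 node {33}, right has 0 { }.

33, 4, 37, 12, 8, 35, 24, 22, 5, 17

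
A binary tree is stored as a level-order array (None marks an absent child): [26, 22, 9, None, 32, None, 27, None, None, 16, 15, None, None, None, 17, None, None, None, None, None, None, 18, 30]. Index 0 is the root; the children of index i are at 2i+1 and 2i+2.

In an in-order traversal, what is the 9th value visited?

In-order visits the left subtree, then the node, then the right subtree.
At 26: go left to 22.
  At 22: no left child.
  Visit 22.
  At 22: go right to 32.
    At 32: go left to 16.
      16 is a leaf — visit 16.
    Visit 32.
    At 32: go right to 15.
      At 15: go left to 18.
        18 is a leaf — visit 18.
      Visit 15.
      At 15: go right to 30.
        30 is a leaf — visit 30.
Visit 26.
At 26: go right to 9.
  At 9: no left child.
  Visit 9.
  At 9: go right to 27.
    At 27: no left child.
    Visit 27.
    At 27: go right to 17.
      17 is a leaf — visit 17.
Full in-order sequence: 22, 16, 32, 18, 15, 30, 26, 9, 27, 17.

27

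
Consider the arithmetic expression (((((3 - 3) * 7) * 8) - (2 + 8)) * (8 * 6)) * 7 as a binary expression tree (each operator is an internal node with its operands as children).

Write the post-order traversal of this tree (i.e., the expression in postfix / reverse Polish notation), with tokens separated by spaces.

Post-order on an expression tree gives postfix notation: for each operator, emit left operand, right operand, then the operator.

3 3 - 7 * 8 * 2 8 + - 8 6 * * 7 *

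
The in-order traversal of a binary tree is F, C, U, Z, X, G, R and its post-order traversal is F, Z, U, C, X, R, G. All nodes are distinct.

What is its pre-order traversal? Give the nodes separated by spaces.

G X C F U Z R

The last element of post-order is the root; it splits in-order into left and right subtrees.
Root G: left subtree has 5 nodes {F, C, U, Z, X}, right has 1 {R}.
  Root X: left subtree has 4 nodes {F, C, U, Z}, right has 0 { }.
    Root C: left subtree has 1 node {F}, right has 2 {U, Z}.
      Root U: left subtree has 0 nodes { }, right has 1 {Z}.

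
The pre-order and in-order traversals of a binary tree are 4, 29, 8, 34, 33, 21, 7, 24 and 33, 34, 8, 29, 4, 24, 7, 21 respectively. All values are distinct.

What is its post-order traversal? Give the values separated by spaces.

33 34 8 29 24 7 21 4

The first element of pre-order is the root; it splits in-order into left and right subtrees.
Root 4: left subtree has 4 nodes {33, 34, 8, 29}, right has 3 {24, 7, 21}.
  Root 29: left subtree has 3 nodes {33, 34, 8}, right has 0 { }.
    Root 8: left subtree has 2 nodes {33, 34}, right has 0 { }.
      Root 34: left subtree has 1 node {33}, right has 0 { }.
  Root 21: left subtree has 2 nodes {24, 7}, right has 0 { }.
    Root 7: left subtree has 1 node {24}, right has 0 { }.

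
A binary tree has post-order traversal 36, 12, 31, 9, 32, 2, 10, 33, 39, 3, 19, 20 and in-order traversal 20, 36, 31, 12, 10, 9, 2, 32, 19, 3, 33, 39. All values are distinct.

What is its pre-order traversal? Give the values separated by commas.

The last element of post-order is the root; it splits in-order into left and right subtrees.
Root 20: left subtree has 0 nodes { }, right has 11 {36, 31, 12, 10, 9, 2, 32, 19, 3, 33, 39}.
  Root 19: left subtree has 7 nodes {36, 31, 12, 10, 9, 2, 32}, right has 3 {3, 33, 39}.
    Root 10: left subtree has 3 nodes {36, 31, 12}, right has 3 {9, 2, 32}.
      Root 31: left subtree has 1 node {36}, right has 1 {12}.
      Root 2: left subtree has 1 node {9}, right has 1 {32}.
    Root 3: left subtree has 0 nodes { }, right has 2 {33, 39}.
      Root 39: left subtree has 1 node {33}, right has 0 { }.

20, 19, 10, 31, 36, 12, 2, 9, 32, 3, 39, 33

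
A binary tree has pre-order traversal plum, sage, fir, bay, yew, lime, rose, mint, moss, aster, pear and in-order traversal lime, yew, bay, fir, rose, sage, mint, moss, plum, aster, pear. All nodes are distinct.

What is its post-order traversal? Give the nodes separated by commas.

lime, yew, bay, rose, fir, moss, mint, sage, pear, aster, plum

The first element of pre-order is the root; it splits in-order into left and right subtrees.
Root plum: left subtree has 8 nodes {lime, yew, bay, fir, rose, sage, mint, moss}, right has 2 {aster, pear}.
  Root sage: left subtree has 5 nodes {lime, yew, bay, fir, rose}, right has 2 {mint, moss}.
    Root fir: left subtree has 3 nodes {lime, yew, bay}, right has 1 {rose}.
      Root bay: left subtree has 2 nodes {lime, yew}, right has 0 { }.
        Root yew: left subtree has 1 node {lime}, right has 0 { }.
    Root mint: left subtree has 0 nodes { }, right has 1 {moss}.
  Root aster: left subtree has 0 nodes { }, right has 1 {pear}.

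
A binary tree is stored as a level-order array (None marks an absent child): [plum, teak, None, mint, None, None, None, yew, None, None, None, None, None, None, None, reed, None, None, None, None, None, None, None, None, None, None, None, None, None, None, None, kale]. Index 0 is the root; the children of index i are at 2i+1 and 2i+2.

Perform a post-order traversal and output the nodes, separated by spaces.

Post-order visits the left subtree, then the right subtree, then the node.
At plum: go left to teak.
  At teak: go left to mint.
    At mint: go left to yew.
      At yew: go left to reed.
        At reed: go left to kale.
          kale is a leaf — visit kale.
        At reed: no right child.
        Visit reed.
      At yew: no right child.
      Visit yew.
    At mint: no right child.
    Visit mint.
  At teak: no right child.
  Visit teak.
At plum: no right child.
Visit plum.

kale reed yew mint teak plum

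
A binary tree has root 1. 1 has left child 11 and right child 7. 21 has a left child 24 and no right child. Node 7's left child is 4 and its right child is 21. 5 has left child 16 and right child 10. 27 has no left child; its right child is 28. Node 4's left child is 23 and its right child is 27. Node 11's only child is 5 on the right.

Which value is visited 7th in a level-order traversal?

Level-order visits nodes level by level from the root, left to right within each level.
Level 0: 1
Level 1: 11, 7
Level 2: 5, 4, 21
Level 3: 16, 10, 23, 27, 24
Level 4: 28
Full level-order sequence: 1, 11, 7, 5, 4, 21, 16, 10, 23, 27, 24, 28.

16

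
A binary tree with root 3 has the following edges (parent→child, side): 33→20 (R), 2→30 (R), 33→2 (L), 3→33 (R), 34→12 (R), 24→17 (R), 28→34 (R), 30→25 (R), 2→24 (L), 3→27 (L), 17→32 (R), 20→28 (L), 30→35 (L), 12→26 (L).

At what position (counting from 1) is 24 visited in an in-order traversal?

In-order visits the left subtree, then the node, then the right subtree.
At 3: go left to 27.
  27 is a leaf — visit 27.
Visit 3.
At 3: go right to 33.
  At 33: go left to 2.
    At 2: go left to 24.
      At 24: no left child.
      Visit 24.
      At 24: go right to 17.
        At 17: no left child.
        Visit 17.
        At 17: go right to 32.
          32 is a leaf — visit 32.
    Visit 2.
    At 2: go right to 30.
      At 30: go left to 35.
        35 is a leaf — visit 35.
      Visit 30.
      At 30: go right to 25.
        25 is a leaf — visit 25.
  Visit 33.
  At 33: go right to 20.
    At 20: go left to 28.
      At 28: no left child.
      Visit 28.
      At 28: go right to 34.
        At 34: no left child.
        Visit 34.
        At 34: go right to 12.
          At 12: go left to 26.
            26 is a leaf — visit 26.
          Visit 12.
          At 12: no right child.
    Visit 20.
    At 20: no right child.
Full in-order sequence: 27, 3, 24, 17, 32, 2, 35, 30, 25, 33, 28, 34, 26, 12, 20.

3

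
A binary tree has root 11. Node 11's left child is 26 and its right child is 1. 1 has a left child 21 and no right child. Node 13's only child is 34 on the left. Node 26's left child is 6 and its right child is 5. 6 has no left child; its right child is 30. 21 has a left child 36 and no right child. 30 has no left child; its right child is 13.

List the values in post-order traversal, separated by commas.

34, 13, 30, 6, 5, 26, 36, 21, 1, 11

Post-order visits the left subtree, then the right subtree, then the node.
At 11: go left to 26.
  At 26: go left to 6.
    At 6: no left child.
    At 6: go right to 30.
      At 30: no left child.
      At 30: go right to 13.
        At 13: go left to 34.
          34 is a leaf — visit 34.
        At 13: no right child.
        Visit 13.
      Visit 30.
    Visit 6.
  At 26: go right to 5.
    5 is a leaf — visit 5.
  Visit 26.
At 11: go right to 1.
  At 1: go left to 21.
    At 21: go left to 36.
      36 is a leaf — visit 36.
    At 21: no right child.
    Visit 21.
  At 1: no right child.
  Visit 1.
Visit 11.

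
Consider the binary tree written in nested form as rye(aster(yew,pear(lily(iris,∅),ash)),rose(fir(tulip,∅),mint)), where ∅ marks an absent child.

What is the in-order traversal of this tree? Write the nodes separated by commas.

yew, aster, iris, lily, pear, ash, rye, tulip, fir, rose, mint

In-order visits the left subtree, then the node, then the right subtree.
At rye: go left to aster.
  At aster: go left to yew.
    yew is a leaf — visit yew.
  Visit aster.
  At aster: go right to pear.
    At pear: go left to lily.
      At lily: go left to iris.
        iris is a leaf — visit iris.
      Visit lily.
      At lily: no right child.
    Visit pear.
    At pear: go right to ash.
      ash is a leaf — visit ash.
Visit rye.
At rye: go right to rose.
  At rose: go left to fir.
    At fir: go left to tulip.
      tulip is a leaf — visit tulip.
    Visit fir.
    At fir: no right child.
  Visit rose.
  At rose: go right to mint.
    mint is a leaf — visit mint.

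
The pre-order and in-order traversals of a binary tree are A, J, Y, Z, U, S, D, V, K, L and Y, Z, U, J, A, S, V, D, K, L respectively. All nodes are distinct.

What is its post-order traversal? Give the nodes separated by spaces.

U Z Y J V L K D S A

The first element of pre-order is the root; it splits in-order into left and right subtrees.
Root A: left subtree has 4 nodes {Y, Z, U, J}, right has 5 {S, V, D, K, L}.
  Root J: left subtree has 3 nodes {Y, Z, U}, right has 0 { }.
    Root Y: left subtree has 0 nodes { }, right has 2 {Z, U}.
      Root Z: left subtree has 0 nodes { }, right has 1 {U}.
  Root S: left subtree has 0 nodes { }, right has 4 {V, D, K, L}.
    Root D: left subtree has 1 node {V}, right has 2 {K, L}.
      Root K: left subtree has 0 nodes { }, right has 1 {L}.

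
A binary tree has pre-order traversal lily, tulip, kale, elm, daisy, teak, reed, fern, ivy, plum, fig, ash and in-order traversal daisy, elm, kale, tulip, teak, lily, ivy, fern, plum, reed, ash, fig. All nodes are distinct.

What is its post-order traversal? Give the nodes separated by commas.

The first element of pre-order is the root; it splits in-order into left and right subtrees.
Root lily: left subtree has 5 nodes {daisy, elm, kale, tulip, teak}, right has 6 {ivy, fern, plum, reed, ash, fig}.
  Root tulip: left subtree has 3 nodes {daisy, elm, kale}, right has 1 {teak}.
    Root kale: left subtree has 2 nodes {daisy, elm}, right has 0 { }.
      Root elm: left subtree has 1 node {daisy}, right has 0 { }.
  Root reed: left subtree has 3 nodes {ivy, fern, plum}, right has 2 {ash, fig}.
    Root fern: left subtree has 1 node {ivy}, right has 1 {plum}.
    Root fig: left subtree has 1 node {ash}, right has 0 { }.

daisy, elm, kale, teak, tulip, ivy, plum, fern, ash, fig, reed, lily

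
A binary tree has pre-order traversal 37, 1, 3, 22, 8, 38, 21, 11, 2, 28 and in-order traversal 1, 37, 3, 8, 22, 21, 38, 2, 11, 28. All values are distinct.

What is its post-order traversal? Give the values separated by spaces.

1 8 21 2 28 11 38 22 3 37

The first element of pre-order is the root; it splits in-order into left and right subtrees.
Root 37: left subtree has 1 node {1}, right has 8 {3, 8, 22, 21, 38, 2, 11, 28}.
  Root 3: left subtree has 0 nodes { }, right has 7 {8, 22, 21, 38, 2, 11, 28}.
    Root 22: left subtree has 1 node {8}, right has 5 {21, 38, 2, 11, 28}.
      Root 38: left subtree has 1 node {21}, right has 3 {2, 11, 28}.
        Root 11: left subtree has 1 node {2}, right has 1 {28}.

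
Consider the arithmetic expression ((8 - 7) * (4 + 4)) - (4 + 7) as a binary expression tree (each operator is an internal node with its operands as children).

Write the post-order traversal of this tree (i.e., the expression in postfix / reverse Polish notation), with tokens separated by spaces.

8 7 - 4 4 + * 4 7 + -

Post-order on an expression tree gives postfix notation: for each operator, emit left operand, right operand, then the operator.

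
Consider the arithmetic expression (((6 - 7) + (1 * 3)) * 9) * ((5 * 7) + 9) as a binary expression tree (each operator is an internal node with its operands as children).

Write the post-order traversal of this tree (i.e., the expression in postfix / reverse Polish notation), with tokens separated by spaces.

Post-order on an expression tree gives postfix notation: for each operator, emit left operand, right operand, then the operator.

6 7 - 1 3 * + 9 * 5 7 * 9 + *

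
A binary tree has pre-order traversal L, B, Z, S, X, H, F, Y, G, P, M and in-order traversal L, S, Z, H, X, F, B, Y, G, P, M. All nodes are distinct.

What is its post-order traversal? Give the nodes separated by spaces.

The first element of pre-order is the root; it splits in-order into left and right subtrees.
Root L: left subtree has 0 nodes { }, right has 10 {S, Z, H, X, F, B, Y, G, P, M}.
  Root B: left subtree has 5 nodes {S, Z, H, X, F}, right has 4 {Y, G, P, M}.
    Root Z: left subtree has 1 node {S}, right has 3 {H, X, F}.
      Root X: left subtree has 1 node {H}, right has 1 {F}.
    Root Y: left subtree has 0 nodes { }, right has 3 {G, P, M}.
      Root G: left subtree has 0 nodes { }, right has 2 {P, M}.
        Root P: left subtree has 0 nodes { }, right has 1 {M}.

S H F X Z M P G Y B L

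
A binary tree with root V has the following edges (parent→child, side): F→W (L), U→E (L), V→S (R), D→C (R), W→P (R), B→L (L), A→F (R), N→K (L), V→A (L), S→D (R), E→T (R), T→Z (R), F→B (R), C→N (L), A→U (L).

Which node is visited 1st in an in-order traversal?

E

In-order visits the left subtree, then the node, then the right subtree.
At V: go left to A.
  At A: go left to U.
    At U: go left to E.
      At E: no left child.
      Visit E.
      At E: go right to T.
        At T: no left child.
        Visit T.
        At T: go right to Z.
          Z is a leaf — visit Z.
    Visit U.
    At U: no right child.
  Visit A.
  At A: go right to F.
    At F: go left to W.
      At W: no left child.
      Visit W.
      At W: go right to P.
        P is a leaf — visit P.
    Visit F.
    At F: go right to B.
      At B: go left to L.
        L is a leaf — visit L.
      Visit B.
      At B: no right child.
Visit V.
At V: go right to S.
  At S: no left child.
  Visit S.
  At S: go right to D.
    At D: no left child.
    Visit D.
    At D: go right to C.
      At C: go left to N.
        At N: go left to K.
          K is a leaf — visit K.
        Visit N.
        At N: no right child.
      Visit C.
      At C: no right child.
Full in-order sequence: E, T, Z, U, A, W, P, F, L, B, V, S, D, K, N, C.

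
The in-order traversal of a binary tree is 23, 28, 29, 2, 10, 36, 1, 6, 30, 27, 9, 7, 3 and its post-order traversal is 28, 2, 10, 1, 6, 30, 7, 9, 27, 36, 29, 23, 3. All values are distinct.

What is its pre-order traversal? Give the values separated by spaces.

3 23 29 28 36 10 2 27 30 6 1 9 7

The last element of post-order is the root; it splits in-order into left and right subtrees.
Root 3: left subtree has 12 nodes {23, 28, 29, 2, 10, 36, 1, 6, 30, 27, 9, 7}, right has 0 { }.
  Root 23: left subtree has 0 nodes { }, right has 11 {28, 29, 2, 10, 36, 1, 6, 30, 27, 9, 7}.
    Root 29: left subtree has 1 node {28}, right has 9 {2, 10, 36, 1, 6, 30, 27, 9, 7}.
      Root 36: left subtree has 2 nodes {2, 10}, right has 6 {1, 6, 30, 27, 9, 7}.
        Root 10: left subtree has 1 node {2}, right has 0 { }.
        Root 27: left subtree has 3 nodes {1, 6, 30}, right has 2 {9, 7}.
          Root 30: left subtree has 2 nodes {1, 6}, right has 0 { }.
            Root 6: left subtree has 1 node {1}, right has 0 { }.
          Root 9: left subtree has 0 nodes { }, right has 1 {7}.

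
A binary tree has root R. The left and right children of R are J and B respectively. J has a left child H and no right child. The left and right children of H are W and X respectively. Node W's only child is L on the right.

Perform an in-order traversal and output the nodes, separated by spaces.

W L H X J R B

In-order visits the left subtree, then the node, then the right subtree.
At R: go left to J.
  At J: go left to H.
    At H: go left to W.
      At W: no left child.
      Visit W.
      At W: go right to L.
        L is a leaf — visit L.
    Visit H.
    At H: go right to X.
      X is a leaf — visit X.
  Visit J.
  At J: no right child.
Visit R.
At R: go right to B.
  B is a leaf — visit B.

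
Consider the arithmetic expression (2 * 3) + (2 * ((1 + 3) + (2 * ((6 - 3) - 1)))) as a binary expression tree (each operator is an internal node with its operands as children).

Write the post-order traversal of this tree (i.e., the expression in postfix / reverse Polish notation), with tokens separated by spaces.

Post-order on an expression tree gives postfix notation: for each operator, emit left operand, right operand, then the operator.

2 3 * 2 1 3 + 2 6 3 - 1 - * + * +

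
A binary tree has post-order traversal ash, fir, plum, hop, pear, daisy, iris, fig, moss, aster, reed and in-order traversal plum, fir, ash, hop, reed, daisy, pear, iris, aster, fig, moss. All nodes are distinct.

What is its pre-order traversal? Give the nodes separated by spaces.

The last element of post-order is the root; it splits in-order into left and right subtrees.
Root reed: left subtree has 4 nodes {plum, fir, ash, hop}, right has 6 {daisy, pear, iris, aster, fig, moss}.
  Root hop: left subtree has 3 nodes {plum, fir, ash}, right has 0 { }.
    Root plum: left subtree has 0 nodes { }, right has 2 {fir, ash}.
      Root fir: left subtree has 0 nodes { }, right has 1 {ash}.
  Root aster: left subtree has 3 nodes {daisy, pear, iris}, right has 2 {fig, moss}.
    Root iris: left subtree has 2 nodes {daisy, pear}, right has 0 { }.
      Root daisy: left subtree has 0 nodes { }, right has 1 {pear}.
    Root moss: left subtree has 1 node {fig}, right has 0 { }.

reed hop plum fir ash aster iris daisy pear moss fig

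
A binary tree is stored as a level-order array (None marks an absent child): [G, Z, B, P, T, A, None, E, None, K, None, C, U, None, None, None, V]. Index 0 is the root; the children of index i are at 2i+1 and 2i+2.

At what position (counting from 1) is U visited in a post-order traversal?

8

Post-order visits the left subtree, then the right subtree, then the node.
At G: go left to Z.
  At Z: go left to P.
    At P: go left to E.
      At E: no left child.
      At E: go right to V.
        V is a leaf — visit V.
      Visit E.
    At P: no right child.
    Visit P.
  At Z: go right to T.
    At T: go left to K.
      K is a leaf — visit K.
    At T: no right child.
    Visit T.
  Visit Z.
At G: go right to B.
  At B: go left to A.
    At A: go left to C.
      C is a leaf — visit C.
    At A: go right to U.
      U is a leaf — visit U.
    Visit A.
  At B: no right child.
  Visit B.
Visit G.
Full post-order sequence: V, E, P, K, T, Z, C, U, A, B, G.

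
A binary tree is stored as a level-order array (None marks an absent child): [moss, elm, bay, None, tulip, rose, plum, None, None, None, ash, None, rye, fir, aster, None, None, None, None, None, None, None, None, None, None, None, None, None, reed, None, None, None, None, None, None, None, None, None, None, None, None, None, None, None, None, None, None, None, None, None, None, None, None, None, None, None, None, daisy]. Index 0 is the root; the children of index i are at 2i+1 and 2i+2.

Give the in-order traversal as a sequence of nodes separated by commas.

elm, tulip, ash, moss, rose, rye, bay, fir, daisy, reed, plum, aster

In-order visits the left subtree, then the node, then the right subtree.
At moss: go left to elm.
  At elm: no left child.
  Visit elm.
  At elm: go right to tulip.
    At tulip: no left child.
    Visit tulip.
    At tulip: go right to ash.
      ash is a leaf — visit ash.
Visit moss.
At moss: go right to bay.
  At bay: go left to rose.
    At rose: no left child.
    Visit rose.
    At rose: go right to rye.
      rye is a leaf — visit rye.
  Visit bay.
  At bay: go right to plum.
    At plum: go left to fir.
      At fir: no left child.
      Visit fir.
      At fir: go right to reed.
        At reed: go left to daisy.
          daisy is a leaf — visit daisy.
        Visit reed.
        At reed: no right child.
    Visit plum.
    At plum: go right to aster.
      aster is a leaf — visit aster.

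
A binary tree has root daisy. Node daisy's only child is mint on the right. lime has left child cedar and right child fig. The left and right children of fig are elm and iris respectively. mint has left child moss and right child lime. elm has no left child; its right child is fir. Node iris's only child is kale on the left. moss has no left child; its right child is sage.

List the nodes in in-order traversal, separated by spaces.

In-order visits the left subtree, then the node, then the right subtree.
At daisy: no left child.
Visit daisy.
At daisy: go right to mint.
  At mint: go left to moss.
    At moss: no left child.
    Visit moss.
    At moss: go right to sage.
      sage is a leaf — visit sage.
  Visit mint.
  At mint: go right to lime.
    At lime: go left to cedar.
      cedar is a leaf — visit cedar.
    Visit lime.
    At lime: go right to fig.
      At fig: go left to elm.
        At elm: no left child.
        Visit elm.
        At elm: go right to fir.
          fir is a leaf — visit fir.
      Visit fig.
      At fig: go right to iris.
        At iris: go left to kale.
          kale is a leaf — visit kale.
        Visit iris.
        At iris: no right child.

daisy moss sage mint cedar lime elm fir fig kale iris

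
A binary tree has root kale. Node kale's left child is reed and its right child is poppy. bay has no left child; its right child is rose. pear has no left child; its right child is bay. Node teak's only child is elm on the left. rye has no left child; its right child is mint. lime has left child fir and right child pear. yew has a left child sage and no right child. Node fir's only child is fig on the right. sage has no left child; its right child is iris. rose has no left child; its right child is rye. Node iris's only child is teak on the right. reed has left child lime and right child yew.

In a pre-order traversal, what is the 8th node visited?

rose

Pre-order visits the node, then its left subtree, then its right subtree.
Visit kale.
At kale: go left to reed.
  Visit reed.
  At reed: go left to lime.
    Visit lime.
    At lime: go left to fir.
      Visit fir.
      At fir: no left child.
      At fir: go right to fig.
        fig is a leaf — visit fig.
    At lime: go right to pear.
      Visit pear.
      At pear: no left child.
      At pear: go right to bay.
        Visit bay.
        At bay: no left child.
        At bay: go right to rose.
          Visit rose.
          At rose: no left child.
          At rose: go right to rye.
            Visit rye.
            At rye: no left child.
            At rye: go right to mint.
              mint is a leaf — visit mint.
  At reed: go right to yew.
    Visit yew.
    At yew: go left to sage.
      Visit sage.
      At sage: no left child.
      At sage: go right to iris.
        Visit iris.
        At iris: no left child.
        At iris: go right to teak.
          Visit teak.
          At teak: go left to elm.
            elm is a leaf — visit elm.
          At teak: no right child.
    At yew: no right child.
At kale: go right to poppy.
  poppy is a leaf — visit poppy.
Full pre-order sequence: kale, reed, lime, fir, fig, pear, bay, rose, rye, mint, yew, sage, iris, teak, elm, poppy.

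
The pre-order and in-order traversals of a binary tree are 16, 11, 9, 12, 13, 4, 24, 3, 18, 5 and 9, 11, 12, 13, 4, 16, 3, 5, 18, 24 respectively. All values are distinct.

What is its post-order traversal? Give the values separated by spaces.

The first element of pre-order is the root; it splits in-order into left and right subtrees.
Root 16: left subtree has 5 nodes {9, 11, 12, 13, 4}, right has 4 {3, 5, 18, 24}.
  Root 11: left subtree has 1 node {9}, right has 3 {12, 13, 4}.
    Root 12: left subtree has 0 nodes { }, right has 2 {13, 4}.
      Root 13: left subtree has 0 nodes { }, right has 1 {4}.
  Root 24: left subtree has 3 nodes {3, 5, 18}, right has 0 { }.
    Root 3: left subtree has 0 nodes { }, right has 2 {5, 18}.
      Root 18: left subtree has 1 node {5}, right has 0 { }.

9 4 13 12 11 5 18 3 24 16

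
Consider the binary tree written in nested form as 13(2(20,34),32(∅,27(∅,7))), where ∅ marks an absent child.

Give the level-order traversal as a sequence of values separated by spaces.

13 2 32 20 34 27 7

Level-order visits nodes level by level from the root, left to right within each level.
Level 0: 13
Level 1: 2, 32
Level 2: 20, 34, 27
Level 3: 7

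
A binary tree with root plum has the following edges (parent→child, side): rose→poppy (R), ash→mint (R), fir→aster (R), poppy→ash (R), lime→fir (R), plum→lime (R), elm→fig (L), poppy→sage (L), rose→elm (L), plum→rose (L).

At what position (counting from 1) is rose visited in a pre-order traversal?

Pre-order visits the node, then its left subtree, then its right subtree.
Visit plum.
At plum: go left to rose.
  Visit rose.
  At rose: go left to elm.
    Visit elm.
    At elm: go left to fig.
      fig is a leaf — visit fig.
    At elm: no right child.
  At rose: go right to poppy.
    Visit poppy.
    At poppy: go left to sage.
      sage is a leaf — visit sage.
    At poppy: go right to ash.
      Visit ash.
      At ash: no left child.
      At ash: go right to mint.
        mint is a leaf — visit mint.
At plum: go right to lime.
  Visit lime.
  At lime: no left child.
  At lime: go right to fir.
    Visit fir.
    At fir: no left child.
    At fir: go right to aster.
      aster is a leaf — visit aster.
Full pre-order sequence: plum, rose, elm, fig, poppy, sage, ash, mint, lime, fir, aster.

2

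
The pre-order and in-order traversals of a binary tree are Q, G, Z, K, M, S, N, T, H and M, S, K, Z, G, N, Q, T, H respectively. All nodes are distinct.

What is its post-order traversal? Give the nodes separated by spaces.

S M K Z N G H T Q

The first element of pre-order is the root; it splits in-order into left and right subtrees.
Root Q: left subtree has 6 nodes {M, S, K, Z, G, N}, right has 2 {T, H}.
  Root G: left subtree has 4 nodes {M, S, K, Z}, right has 1 {N}.
    Root Z: left subtree has 3 nodes {M, S, K}, right has 0 { }.
      Root K: left subtree has 2 nodes {M, S}, right has 0 { }.
        Root M: left subtree has 0 nodes { }, right has 1 {S}.
  Root T: left subtree has 0 nodes { }, right has 1 {H}.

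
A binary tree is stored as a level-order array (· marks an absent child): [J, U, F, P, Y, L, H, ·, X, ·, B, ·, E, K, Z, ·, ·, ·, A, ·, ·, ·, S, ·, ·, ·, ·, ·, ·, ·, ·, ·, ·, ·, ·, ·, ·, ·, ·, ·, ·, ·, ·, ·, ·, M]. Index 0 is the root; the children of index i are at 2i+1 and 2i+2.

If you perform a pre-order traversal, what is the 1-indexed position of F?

10

Pre-order visits the node, then its left subtree, then its right subtree.
Visit J.
At J: go left to U.
  Visit U.
  At U: go left to P.
    Visit P.
    At P: no left child.
    At P: go right to X.
      Visit X.
      At X: no left child.
      At X: go right to A.
        A is a leaf — visit A.
  At U: go right to Y.
    Visit Y.
    At Y: no left child.
    At Y: go right to B.
      Visit B.
      At B: no left child.
      At B: go right to S.
        Visit S.
        At S: go left to M.
          M is a leaf — visit M.
        At S: no right child.
At J: go right to F.
  Visit F.
  At F: go left to L.
    Visit L.
    At L: no left child.
    At L: go right to E.
      E is a leaf — visit E.
  At F: go right to H.
    Visit H.
    At H: go left to K.
      K is a leaf — visit K.
    At H: go right to Z.
      Z is a leaf — visit Z.
Full pre-order sequence: J, U, P, X, A, Y, B, S, M, F, L, E, H, K, Z.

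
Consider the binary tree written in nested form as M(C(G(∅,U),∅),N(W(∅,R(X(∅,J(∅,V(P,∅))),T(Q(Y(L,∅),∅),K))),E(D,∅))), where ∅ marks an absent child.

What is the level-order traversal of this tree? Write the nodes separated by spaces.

M C N G W E U R D X T J Q K V Y P L

Level-order visits nodes level by level from the root, left to right within each level.
Level 0: M
Level 1: C, N
Level 2: G, W, E
Level 3: U, R, D
Level 4: X, T
Level 5: J, Q, K
Level 6: V, Y
Level 7: P, L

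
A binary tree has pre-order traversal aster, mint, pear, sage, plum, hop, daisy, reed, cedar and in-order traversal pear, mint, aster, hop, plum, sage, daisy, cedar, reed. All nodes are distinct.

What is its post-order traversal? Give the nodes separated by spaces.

pear mint hop plum cedar reed daisy sage aster

The first element of pre-order is the root; it splits in-order into left and right subtrees.
Root aster: left subtree has 2 nodes {pear, mint}, right has 6 {hop, plum, sage, daisy, cedar, reed}.
  Root mint: left subtree has 1 node {pear}, right has 0 { }.
  Root sage: left subtree has 2 nodes {hop, plum}, right has 3 {daisy, cedar, reed}.
    Root plum: left subtree has 1 node {hop}, right has 0 { }.
    Root daisy: left subtree has 0 nodes { }, right has 2 {cedar, reed}.
      Root reed: left subtree has 1 node {cedar}, right has 0 { }.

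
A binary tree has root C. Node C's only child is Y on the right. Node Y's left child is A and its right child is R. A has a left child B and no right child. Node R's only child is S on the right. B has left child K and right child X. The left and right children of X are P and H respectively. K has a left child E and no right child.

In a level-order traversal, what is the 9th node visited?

Level-order visits nodes level by level from the root, left to right within each level.
Level 0: C
Level 1: Y
Level 2: A, R
Level 3: B, S
Level 4: K, X
Level 5: E, P, H
Full level-order sequence: C, Y, A, R, B, S, K, X, E, P, H.

E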